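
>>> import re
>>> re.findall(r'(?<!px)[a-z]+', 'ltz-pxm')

['ltz', 'pxm']

`(?!…)`/`(?<!…)` only lets a position through if the neighbouring text does NOT match; no characters are consumed.
Scanning left to right: at [0:3] → 'ltz'; at [4:7] → 'pxm'.
Since nothing is captured, `findall` lists the 2 matched substrings directly.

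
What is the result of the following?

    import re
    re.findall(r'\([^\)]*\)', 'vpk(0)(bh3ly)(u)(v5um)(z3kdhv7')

['(0)', '(bh3ly)', '(u)', '(v5um)']

Scanning left to right: at [3:6] → '(0)'; at [6:13] → '(bh3ly)'; at [13:16] → '(u)'; at [16:22] → '(v5um)'.
Since nothing is captured, `findall` lists the 4 matched substrings directly.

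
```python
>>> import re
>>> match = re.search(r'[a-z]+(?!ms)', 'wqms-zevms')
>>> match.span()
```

A negative assertion filters positions out without eating any characters.
The match spans [0:4] → 'wqms'.

(0, 4)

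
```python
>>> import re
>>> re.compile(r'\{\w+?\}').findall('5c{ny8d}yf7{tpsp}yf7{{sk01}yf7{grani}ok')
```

No capturing groups, so `findall` returns the 4 full match strings.

['{ny8d}', '{tpsp}', '{sk01}', '{grani}']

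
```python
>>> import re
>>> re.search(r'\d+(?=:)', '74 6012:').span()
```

Lookahead/lookbehind check context without consuming it, so the matched span excludes the asserted characters.
`re.search` scans for the first position where the pattern succeeds.
The match spans [3:7] → '6012'.

(3, 7)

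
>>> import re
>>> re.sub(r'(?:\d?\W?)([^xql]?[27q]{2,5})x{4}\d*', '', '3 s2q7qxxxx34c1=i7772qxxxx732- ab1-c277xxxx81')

'c- ab'

`sub` substitutes '' at each match site.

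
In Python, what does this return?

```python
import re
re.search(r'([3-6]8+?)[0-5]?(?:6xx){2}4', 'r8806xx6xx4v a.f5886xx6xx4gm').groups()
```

('588',)

The pattern matches a character in [3-6], then one or more of a literal '8' (lazy) (captured); then optionally a character in [0-5], then the literal '6xx' repeated 2 times, then a literal '4'.
`search` walks the string left to right and returns the first match it finds.
The match spans [16:26] → '5886xx6xx4'.
Captured: group 1 = '588'.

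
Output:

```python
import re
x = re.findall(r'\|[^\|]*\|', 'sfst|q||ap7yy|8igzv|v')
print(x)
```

Matches: at [4:7] → '|q|'; at [7:14] → '|ap7yy|'.
With no groups in the pattern, `findall` gives back each whole match — 2 here.

['|q|', '|ap7yy|']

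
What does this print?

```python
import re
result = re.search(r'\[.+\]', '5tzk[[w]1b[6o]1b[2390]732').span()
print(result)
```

(4, 22)

The match spans [4:22] → '[[w]1b[6o]1b[2390]'.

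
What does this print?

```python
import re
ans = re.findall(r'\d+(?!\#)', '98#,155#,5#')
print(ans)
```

The negative lookahead/lookbehind blocks any match where the forbidden context is present.
`findall` yields the raw match text (2 of them) because the pattern has no groups.

['9', '15']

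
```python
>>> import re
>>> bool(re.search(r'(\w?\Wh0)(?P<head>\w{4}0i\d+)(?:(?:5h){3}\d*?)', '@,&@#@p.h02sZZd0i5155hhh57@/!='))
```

The pattern matches optionally a word character, then a non-word character, then the literal 'h0' (captured); then exactly 4 of a word character, then the literal '0i', then one or more of a digit (captured as 'head'); then the literal '5h' repeated 3 times, then zero or more of a digit (lazy) (non-capturing group).
Here no position works, so the call returns None, and `bool(None)` is False.

False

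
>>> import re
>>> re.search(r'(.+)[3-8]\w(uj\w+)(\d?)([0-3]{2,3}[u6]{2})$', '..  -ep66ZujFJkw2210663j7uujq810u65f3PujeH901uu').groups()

('..  -ep66ZujFJkw2210663j7uujq810u65f', 'ujeH9', '', '01uu')

The match spans [0:47] → '..  -ep66ZujFJkw2210663j7uujq810u65f3PujeH901uu'.
Captured: group 1 = '..  -ep66ZujFJkw2210663j7uujq810u65f', group 2 = 'ujeH9', group 3 = '', group 4 = '01uu'.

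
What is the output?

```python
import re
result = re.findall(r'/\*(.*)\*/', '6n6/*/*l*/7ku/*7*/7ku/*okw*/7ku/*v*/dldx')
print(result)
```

`findall` collects group 1 from the one match (1 total).

['/*l*/7ku/*7*/7ku/*okw*/7ku/*v']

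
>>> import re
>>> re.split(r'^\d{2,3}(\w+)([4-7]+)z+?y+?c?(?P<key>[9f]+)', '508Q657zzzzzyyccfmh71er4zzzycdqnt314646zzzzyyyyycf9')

The pattern matches anchored at the start of the string; then 2 to 3 of a digit; then one or more of a word character (captured); then one or more of a character in [4-7] (captured); then one or more of the literal 'z' (lazy), then one or more of a literal 'y' (lazy), then optionally the literal 'c'; then one or more of one of [9f] (captured as 'key').
Matches to split on: at [0:51] → '508Q657zzzzzyyccfmh71er4zzzycdqnt314646zzzzyyyyycf9'.
The group in the pattern means `split` returns the separators' captures alongside the pieces.

['', 'Q657zzzzzyyccfmh71er4zzzycdqnt31464', '6', 'f9', '']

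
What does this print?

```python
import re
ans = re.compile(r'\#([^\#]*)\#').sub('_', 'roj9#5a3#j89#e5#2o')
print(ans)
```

roj9_j89_2o

Matches: at [4:9] → '#5a3#'; at [12:16] → '#e5#'.
Every occurrence is swapped for '_'.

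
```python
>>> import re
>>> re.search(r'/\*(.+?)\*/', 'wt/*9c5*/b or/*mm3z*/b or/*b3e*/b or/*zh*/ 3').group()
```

'/*9c5*/'

A `+?`/`*?`/`{m,n}?` starts at its minimum and grows only as far as needed for what follows to match.
The match spans [2:9] → '/*9c5*/'.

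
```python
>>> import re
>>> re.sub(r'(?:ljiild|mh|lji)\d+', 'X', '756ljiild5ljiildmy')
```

'756Xljiildmy'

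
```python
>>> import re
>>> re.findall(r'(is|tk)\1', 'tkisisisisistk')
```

['is', 'is']

`\1` has to match the exact text group 1 already captured.
Scanning left to right: at [2:6] match 'isis', group 1 = 'is'; at [6:10] match 'isis', group 1 = 'is'.
Because there's exactly one group, `findall` drops the full match and keeps group 1 from each hit.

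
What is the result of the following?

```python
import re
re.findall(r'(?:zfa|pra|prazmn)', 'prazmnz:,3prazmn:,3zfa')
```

Alternation isn't longest-match — the leftmost alternative that fits at this position is chosen.
Since nothing is captured, `findall` lists the 3 matched substrings directly.

['pra', 'pra', 'zfa']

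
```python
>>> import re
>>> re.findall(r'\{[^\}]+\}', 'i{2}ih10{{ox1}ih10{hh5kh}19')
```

['{2}', '{{ox1}', '{hh5kh}']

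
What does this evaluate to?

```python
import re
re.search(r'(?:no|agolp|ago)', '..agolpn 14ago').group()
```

`|` is ordered: at each position the engine commits to the first alternative that works.
The match spans [2:7] → 'agolp'.

'agolp'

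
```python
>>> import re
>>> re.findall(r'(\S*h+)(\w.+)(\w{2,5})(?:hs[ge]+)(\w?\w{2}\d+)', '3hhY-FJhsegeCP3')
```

Pattern: zero or more of a non-whitespace character, then one or more of a literal 'h' (captured); then a word character, then one or more of any character (captured); then 2 to 5 of a word character (captured); then the literal 'hs', then one or more of one of [ge] (non-capturing group); then optionally a word character, then exactly 2 of a word character, then one or more of a digit (captured).
Scanning left to right: at [0:15] match '3hhY-FJhsegeCP3', groups = ('3hh', 'Y-', 'FJ', 'CP3').
4 groups means the one result is a tuple of 4 captured strings — 1 here.

[('3hh', 'Y-', 'FJ', 'CP3')]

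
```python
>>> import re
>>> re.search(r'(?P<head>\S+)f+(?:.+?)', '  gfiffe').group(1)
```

This matches one or more of a non-whitespace character (captured as 'head'); then one or more of a literal 'f'; then one or more of any character (lazy) (non-capturing group).
`search` walks the string left to right and returns the first match it finds.
The match spans [2:8] → 'gfiffe'.
Captured: group 1 = 'gfif'.

'gfif'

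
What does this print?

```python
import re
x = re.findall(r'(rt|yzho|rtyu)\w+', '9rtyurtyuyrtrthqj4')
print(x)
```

['rt']

Branches in `(...|...)` are attempted left-to-right; the first branch that allows the whole pattern to succeed is taken.
Scanning left to right: at [1:18] match 'rtyurtyuyrtrthqj4', group 1 = 'rt'.
Because there's exactly one group, `findall` drops the full match and keeps group 1 from the one hit.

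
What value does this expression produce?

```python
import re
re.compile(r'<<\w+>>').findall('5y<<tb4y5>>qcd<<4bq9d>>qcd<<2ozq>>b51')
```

['<<tb4y5>>', '<<4bq9d>>', '<<2ozq>>']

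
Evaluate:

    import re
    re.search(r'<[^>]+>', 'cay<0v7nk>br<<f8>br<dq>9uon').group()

The match spans [3:10] → '<0v7nk>'.

'<0v7nk>'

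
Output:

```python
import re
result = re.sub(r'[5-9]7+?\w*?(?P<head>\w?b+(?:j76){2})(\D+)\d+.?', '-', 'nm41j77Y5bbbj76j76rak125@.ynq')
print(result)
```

This matches a character in [5-9], then one or more of the literal '7' (lazy), then zero or more of a word character (lazy); then optionally a word character, then one or more of a literal 'b', then the literal 'j76' repeated 2 times (captured as 'head'); then one or more of a non-digit (captured); then one or more of a digit; then optionally any character.
Matches: at [5:25] → '77Y5bbbj76j76rak125@'.
Every occurrence is swapped for '-'.

nm41j-.ynq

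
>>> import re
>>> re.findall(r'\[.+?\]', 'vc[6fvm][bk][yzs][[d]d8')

['[6fvm]', '[bk]', '[yzs]', '[[d]']

The `?` after the quantifier makes it lazy — it takes as little as possible before letting the rest of the pattern try.
No capturing groups, so `findall` returns the 4 full match strings.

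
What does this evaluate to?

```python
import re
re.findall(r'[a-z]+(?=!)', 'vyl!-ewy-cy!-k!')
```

The lookaround is zero-width — it requires the adjacent text to match without consuming it, so the asserted text isn't part of the match.
Matches: at [0:3] → 'vyl'; at [9:11] → 'cy'; at [13:14] → 'k'.
With no groups in the pattern, `findall` gives back each whole match — 3 here.

['vyl', 'cy', 'k']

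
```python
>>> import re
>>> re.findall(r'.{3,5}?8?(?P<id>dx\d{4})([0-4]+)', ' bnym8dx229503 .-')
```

[('dx2295', '03')]

Pattern: 3 to 5 of any character (lazy), then optionally the literal '8'; then the literal 'dx', then exactly 4 of a digit (captured as 'id'); then one or more of a character in [0-4] (captured).
Scanning left to right: at [0:14] match ' bnym8dx229503', groups = ('dx2295', '03').
`findall` packs the 2 group values into a tuple for every match.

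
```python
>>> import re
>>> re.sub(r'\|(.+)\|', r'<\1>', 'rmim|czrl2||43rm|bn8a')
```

Matches: at [4:17] → '|czrl2||43rm|'.
Each match is replaced using the text its own group 1 captured.

'rmim<czrl2||43rm>bn8a'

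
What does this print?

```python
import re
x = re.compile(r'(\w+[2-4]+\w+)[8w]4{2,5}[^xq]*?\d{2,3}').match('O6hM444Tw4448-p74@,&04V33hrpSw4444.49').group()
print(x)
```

O6hM444Tw4448-p74

Pattern: one or more of a word character, then one or more of a character in [2-4], then one or more of a word character (captured); then one of [8w], then 2 to 5 of a literal '4', then zero or more of any character except [xq] (lazy); then 2 to 3 of a digit.
`match` is anchored at position 0; if the pattern doesn't fit there, it returns None.
The match spans [0:17] → 'O6hM444Tw4448-p74'.
Captured: group 1 = 'O6hM444T'.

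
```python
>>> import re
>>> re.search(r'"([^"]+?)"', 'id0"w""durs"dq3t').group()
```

'"w"'

`re.search` scans for the first position where the pattern succeeds.
The match spans [3:6] → '"w"'.
Captured: group 1 = 'w'.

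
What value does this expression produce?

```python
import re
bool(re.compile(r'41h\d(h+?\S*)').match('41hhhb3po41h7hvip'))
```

False

This matches the literal '41h', then a digit; then one or more of the literal 'h' (lazy), then zero or more of a non-whitespace character (captured).
`match` is anchored at position 0; if the pattern doesn't fit there, it returns None.
Here the pattern fails at index 0, so the call returns None, and `bool(None)` is False.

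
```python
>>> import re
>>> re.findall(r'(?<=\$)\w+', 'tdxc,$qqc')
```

The lookaround is zero-width — it requires the adjacent text to match without consuming it, so the asserted text isn't part of the match.
Scanning left to right: at [6:9] → 'qqc'.
`findall` yields the raw match text (1 of them) because the pattern has no groups.

['qqc']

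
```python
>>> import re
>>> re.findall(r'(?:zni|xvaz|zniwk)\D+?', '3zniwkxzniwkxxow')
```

['zniw', 'zniw']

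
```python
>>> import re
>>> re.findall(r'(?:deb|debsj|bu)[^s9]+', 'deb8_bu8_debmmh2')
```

With no groups in the pattern, `findall` gives back each whole match — 1 here.

['deb8_bu8_debmmh2']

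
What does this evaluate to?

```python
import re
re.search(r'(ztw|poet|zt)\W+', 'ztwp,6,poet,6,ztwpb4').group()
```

'poet,'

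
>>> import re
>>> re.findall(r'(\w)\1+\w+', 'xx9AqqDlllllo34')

`\1` is not a pattern — it's the concrete string captured by group 1, re-applied verbatim.
Scanning left to right: at [0:15] match 'xx9AqqDlllllo34', group 1 = 'x'.
With a single group, `findall` returns only what that group captured — 1 item.

['x']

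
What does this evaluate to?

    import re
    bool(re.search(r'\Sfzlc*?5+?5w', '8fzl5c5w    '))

False

Here no position works, so the call returns None, and `bool(None)` is False.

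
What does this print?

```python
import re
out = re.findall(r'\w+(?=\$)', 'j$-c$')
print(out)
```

The `(?=…)`/`(?<=…)` assertion just peeks at neighbouring text; it doesn't advance the match position.
Since nothing is captured, `findall` lists the 2 matched substrings directly.

['j', 'c']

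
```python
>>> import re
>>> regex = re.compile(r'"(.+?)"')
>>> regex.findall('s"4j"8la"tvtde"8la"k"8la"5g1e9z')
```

['4j', 'tvtde', 'k']

With a single group, `findall` returns only what that group captured — 3 items.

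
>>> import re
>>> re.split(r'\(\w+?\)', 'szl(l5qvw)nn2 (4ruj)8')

['szl', 'nn2 ', '8']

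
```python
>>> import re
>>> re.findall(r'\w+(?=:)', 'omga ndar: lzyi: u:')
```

['ndar', 'lzyi', 'u']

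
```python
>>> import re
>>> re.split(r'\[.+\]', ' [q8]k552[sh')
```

[' ', 'k552[sh']

Matches to split on: at [1:5] → '[q8]'.
The string is cut at each match, leaving 2 pieces.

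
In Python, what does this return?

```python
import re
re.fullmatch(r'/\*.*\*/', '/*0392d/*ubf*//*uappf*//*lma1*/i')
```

`re.fullmatch` requires the pattern to consume the entire string.
Here there's no way to consume every character, so the call returns None.

None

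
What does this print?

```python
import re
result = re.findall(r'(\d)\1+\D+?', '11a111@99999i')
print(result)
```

['1', '1', '9']

The backreference `\1` re-matches whatever the first group consumed, character for character.
Because there's exactly one group, `findall` drops the full match and keeps group 1 from each hit.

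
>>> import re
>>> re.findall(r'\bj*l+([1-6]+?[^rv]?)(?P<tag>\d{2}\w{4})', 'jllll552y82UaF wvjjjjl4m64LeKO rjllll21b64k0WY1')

[('5', '52y82U')]

`findall` packs the 2 group values into a tuple for every match.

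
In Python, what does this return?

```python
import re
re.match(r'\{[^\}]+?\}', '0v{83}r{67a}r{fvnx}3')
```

None

`match` is anchored at position 0; if the pattern doesn't fit there, it returns None.
Here position 0 doesn't satisfy it, so the call returns None.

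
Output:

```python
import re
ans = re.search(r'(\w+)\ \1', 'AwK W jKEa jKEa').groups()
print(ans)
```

('jKEa',)

After group 1 captures some text, `\1` only succeeds where that same text appears again.
`re.search` scans for the first position where the pattern succeeds.
The match spans [6:15] → 'jKEa jKEa'.
Captured: group 1 = 'jKEa'.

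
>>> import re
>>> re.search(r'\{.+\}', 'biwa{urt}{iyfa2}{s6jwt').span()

`re.search` tries every starting position until one works.
The match spans [4:16] → '{urt}{iyfa2}'.

(4, 16)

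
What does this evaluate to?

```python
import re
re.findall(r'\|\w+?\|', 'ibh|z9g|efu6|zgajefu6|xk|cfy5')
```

Matches: at [3:8] → '|z9g|'; at [12:22] → '|zgajefu6|'.
`findall` yields the raw match text (2 of them) because the pattern has no groups.

['|z9g|', '|zgajefu6|']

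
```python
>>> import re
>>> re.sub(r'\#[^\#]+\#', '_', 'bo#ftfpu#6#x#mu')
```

'bo_6_mu'

Matches: at [2:9] → '#ftfpu#'; at [10:13] → '#x#'.
Each match is replaced by '_'.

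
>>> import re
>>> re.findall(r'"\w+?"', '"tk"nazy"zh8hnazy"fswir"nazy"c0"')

Scanning left to right: at [0:4] → '"tk"'; at [8:18] → '"zh8hnazy"'; at [23:29] → '"nazy"'.
With no groups in the pattern, `findall` gives back each whole match — 3 here.

['"tk"', '"zh8hnazy"', '"nazy"']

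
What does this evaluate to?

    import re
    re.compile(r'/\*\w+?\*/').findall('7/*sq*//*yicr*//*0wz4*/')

['/*sq*/', '/*yicr*/', '/*0wz4*/']

With no groups in the pattern, `findall` gives back each whole match — 3 here.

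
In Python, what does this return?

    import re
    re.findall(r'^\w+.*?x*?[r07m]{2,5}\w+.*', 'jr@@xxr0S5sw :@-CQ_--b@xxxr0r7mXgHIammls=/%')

The pattern matches anchored at the start of the string; then one or more of a word character, then zero or more of any character (lazy), then zero or more of the literal 'x' (lazy); then 2 to 5 of one of [r07m], then one or more of a word character, then zero or more of any character.
No capturing groups, so `findall` returns the 1 full match string.

['jr@@xxr0S5sw :@-CQ_--b@xxxr0r7mXgHIammls=/%']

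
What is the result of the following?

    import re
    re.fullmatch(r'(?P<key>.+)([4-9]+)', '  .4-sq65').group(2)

'5'

Pattern: one or more of any character (captured as 'key'); then one or more of a character in [4-9] (captured).
For `fullmatch`, every character of the input must be accounted for by the pattern.
The match spans [0:9] → '  .4-sq65'.
Captured: group 1 = '  .4-sq6', group 2 = '5'.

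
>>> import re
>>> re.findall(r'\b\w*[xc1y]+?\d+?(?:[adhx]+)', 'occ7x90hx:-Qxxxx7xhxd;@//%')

No capturing groups, so `findall` returns the 2 full match strings.

['occ7x90hx', 'Qxxxx7xhxd']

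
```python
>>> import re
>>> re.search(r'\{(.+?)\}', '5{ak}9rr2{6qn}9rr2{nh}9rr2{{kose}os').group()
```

'{ak}'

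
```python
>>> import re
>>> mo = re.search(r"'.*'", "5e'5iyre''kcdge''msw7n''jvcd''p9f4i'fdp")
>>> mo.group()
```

`re.search` scans for the first position where the pattern succeeds.
The match spans [2:36] → "'5iyre''kcdge''msw7n''jvcd''p9f4i'".

"'5iyre''kcdge''msw7n''jvcd''p9f4i'"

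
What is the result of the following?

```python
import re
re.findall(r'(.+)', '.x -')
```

['.x -']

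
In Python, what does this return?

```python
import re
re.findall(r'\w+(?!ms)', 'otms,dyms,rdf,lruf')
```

['otms', 'dyms', 'rdf', 'lruf']

`(?!…)`/`(?<!…)` only lets a position through if the neighbouring text does NOT match; no characters are consumed.
Since nothing is captured, `findall` lists the 4 matched substrings directly.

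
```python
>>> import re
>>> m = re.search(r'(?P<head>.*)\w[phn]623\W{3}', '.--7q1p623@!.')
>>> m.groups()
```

Pattern: zero or more of any character (captured as 'head'); then a word character; then one of [phn], then the literal '623', then exactly 3 of a non-word character.
`re.search` scans for the first position where the pattern succeeds.
The match spans [0:13] → '.--7q1p623@!.'.
Captured: group 1 = '.--7q'.

('.--7q',)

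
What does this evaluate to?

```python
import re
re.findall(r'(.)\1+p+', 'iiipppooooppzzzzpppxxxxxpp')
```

['i', 'o', 'z', 'x']

`\1` is not a pattern — it's the concrete string captured by group 1, re-applied verbatim.
Scanning left to right: at [0:6] match 'iiippp', group 1 = 'i'; at [6:12] match 'oooopp', group 1 = 'o'; at [12:19] match 'zzzzppp', group 1 = 'z'; at [19:26] match 'xxxxxpp', group 1 = 'x'.
With a single group, `findall` returns only what that group captured — 4 items.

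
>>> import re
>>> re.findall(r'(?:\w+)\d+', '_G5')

The pattern matches one or more of a word character (non-capturing group); then one or more of a digit.
Scanning left to right: at [0:3] → '_G5'.
With no groups in the pattern, `findall` gives back each whole match — 1 here.

['_G5']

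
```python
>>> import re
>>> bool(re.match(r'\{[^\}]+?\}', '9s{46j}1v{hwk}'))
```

`re.match` won't scan ahead — the pattern has to work from the very first character.
Here the string doesn't start with a match, so the call returns None, and `bool(None)` is False.

False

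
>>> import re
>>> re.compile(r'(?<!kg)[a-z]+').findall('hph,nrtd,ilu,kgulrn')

['hph', 'nrtd', 'ilu', 'kgulrn']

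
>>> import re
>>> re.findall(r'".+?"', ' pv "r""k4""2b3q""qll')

['"r"', '"k4"', '"2b3q"']

Lazy quantifiers expand one character at a time until the remainder of the pattern can match.
With no groups in the pattern, `findall` gives back each whole match — 3 here.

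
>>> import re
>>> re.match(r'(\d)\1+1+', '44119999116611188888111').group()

'4411'

`\1` is not a pattern — it's the concrete string captured by group 1, re-applied verbatim.
With `match`, the pattern is implicitly anchored at the beginning.
The match spans [0:4] → '4411'.
Captured: group 1 = '4'.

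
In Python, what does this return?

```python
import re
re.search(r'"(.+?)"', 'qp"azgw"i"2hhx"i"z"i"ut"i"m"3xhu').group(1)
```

'azgw'

Because the quantifier is non-greedy, it stops expanding at the earliest point where the rest of the pattern can succeed.
`search` walks the string left to right and returns the first match it finds.
The match spans [2:8] → '"azgw"'.
Captured: group 1 = 'azgw'.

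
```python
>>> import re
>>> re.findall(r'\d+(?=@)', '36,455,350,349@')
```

['349']

The positive lookaround only admits positions where the adjacent text matches; those characters stay outside the span.
Walking the string: at [11:14] → '349'.
With no groups in the pattern, `findall` gives back each whole match — 1 here.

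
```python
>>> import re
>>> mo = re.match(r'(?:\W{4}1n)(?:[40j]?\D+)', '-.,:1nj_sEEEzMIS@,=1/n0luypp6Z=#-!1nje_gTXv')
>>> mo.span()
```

(0, 19)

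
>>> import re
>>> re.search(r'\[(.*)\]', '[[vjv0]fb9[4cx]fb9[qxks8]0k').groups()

The match spans [0:25] → '[[vjv0]fb9[4cx]fb9[qxks8]'.
Captured: group 1 = '[vjv0]fb9[4cx]fb9[qxks8'.

('[vjv0]fb9[4cx]fb9[qxks8',)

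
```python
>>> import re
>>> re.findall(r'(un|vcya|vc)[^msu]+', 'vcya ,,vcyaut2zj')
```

['vcya']

Alternation isn't longest-match — the leftmost alternative that fits at this position is chosen.
One capturing group, so `findall` returns just the captured substring from the one match — 1 in all.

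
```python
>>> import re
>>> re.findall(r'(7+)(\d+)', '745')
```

The pattern matches one or more of a literal '7' (captured); then one or more of a digit (captured).
With 2 capturing groups, `findall` returns a 2-tuple per match.

[('7', '45')]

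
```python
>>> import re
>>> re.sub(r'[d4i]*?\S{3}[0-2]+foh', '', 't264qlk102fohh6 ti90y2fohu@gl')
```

't26h6 tu@gl'

This matches zero or more of one of [d4i] (lazy), then exactly 3 of a non-whitespace character; then one or more of a character in [0-2], then the literal 'foh'.
Matches: at [3:13] → '4qlk102foh'; at [17:25] → 'i90y2foh'.
`sub` substitutes '' at each match site.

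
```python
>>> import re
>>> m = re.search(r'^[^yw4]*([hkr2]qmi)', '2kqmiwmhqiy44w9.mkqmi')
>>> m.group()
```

'2kqmi'

This matches anchored at the start of the string; then zero or more of any character except [yw4]; then one of [hkr2], then the literal 'qmi' (captured).
`re.search` tries every starting position until one works.
The match spans [0:5] → '2kqmi'.
Captured: group 1 = 'kqmi'.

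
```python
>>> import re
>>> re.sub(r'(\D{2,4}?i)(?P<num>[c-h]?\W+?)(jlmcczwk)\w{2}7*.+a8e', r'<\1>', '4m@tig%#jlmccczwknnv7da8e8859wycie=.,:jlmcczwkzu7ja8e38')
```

'4m@tig%#jlmccczwknnv7da8e8859<wyci>38'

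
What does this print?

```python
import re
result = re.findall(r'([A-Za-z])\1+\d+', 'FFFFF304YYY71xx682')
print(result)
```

['F', 'Y', 'x']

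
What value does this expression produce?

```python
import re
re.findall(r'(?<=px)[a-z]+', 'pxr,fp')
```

['r']

Because the assertion is zero-width, the text it checks is not consumed and won't appear in the result.
`findall` yields the raw match text (1 of them) because the pattern has no groups.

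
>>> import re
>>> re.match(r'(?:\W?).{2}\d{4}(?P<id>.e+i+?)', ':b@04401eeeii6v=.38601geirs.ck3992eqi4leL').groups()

('1eeei',)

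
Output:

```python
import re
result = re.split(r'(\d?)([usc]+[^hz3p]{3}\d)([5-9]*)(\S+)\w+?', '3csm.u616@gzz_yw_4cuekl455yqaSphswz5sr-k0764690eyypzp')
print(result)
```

['', '3', 'csm.u6', '', '16@gzz_yw_4cuekl455yqaSphswz5sr-k0764690eyypz', '']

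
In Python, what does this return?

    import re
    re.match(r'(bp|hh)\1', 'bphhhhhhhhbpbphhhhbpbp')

`\1` is not a pattern — it's the concrete string captured by group 1, re-applied verbatim.
`match` is anchored at position 0; if the pattern doesn't fit there, it returns None.
Here position 0 doesn't satisfy it, so the call returns None.

None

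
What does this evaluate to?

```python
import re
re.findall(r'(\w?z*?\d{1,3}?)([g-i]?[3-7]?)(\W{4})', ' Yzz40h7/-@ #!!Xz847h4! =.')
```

[('Yzz40', 'h7', '/-@ '), ('Xz847', 'h4', '! =.')]

`findall` packs the 3 group values into a tuple for every match.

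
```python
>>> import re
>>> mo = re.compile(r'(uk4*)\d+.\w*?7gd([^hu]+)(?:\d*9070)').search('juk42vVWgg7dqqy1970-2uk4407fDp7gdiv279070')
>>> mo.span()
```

(21, 41)

Pattern: the literal 'uk', then zero or more of the literal '4' (captured); then one or more of a digit; then any character, then zero or more of a word character (lazy), then the literal '7gd'; then one or more of any character except [hu] (captured); then zero or more of a digit, then the literal '90', then the literal '70' (non-capturing group).
The match spans [21:41] → 'uk4407fDp7gdiv279070'.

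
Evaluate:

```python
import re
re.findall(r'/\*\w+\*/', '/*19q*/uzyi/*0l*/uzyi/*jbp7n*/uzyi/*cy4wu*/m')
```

['/*19q*/', '/*0l*/', '/*jbp7n*/', '/*cy4wu*/']

`findall` yields the raw match text (4 of them) because the pattern has no groups.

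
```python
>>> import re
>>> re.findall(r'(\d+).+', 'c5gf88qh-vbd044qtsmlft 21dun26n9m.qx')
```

One capturing group, so `findall` returns just the captured substring from the one match — 1 in all.

['5']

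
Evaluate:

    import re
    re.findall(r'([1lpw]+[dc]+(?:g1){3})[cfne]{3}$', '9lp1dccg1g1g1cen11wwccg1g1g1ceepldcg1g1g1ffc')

['pldcg1g1g1']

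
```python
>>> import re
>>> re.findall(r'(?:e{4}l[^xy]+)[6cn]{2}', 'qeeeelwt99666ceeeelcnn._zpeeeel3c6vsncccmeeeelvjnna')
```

The pattern matches exactly 4 of a literal 'e', then a literal 'l', then one or more of any character except [xy] (non-capturing group); then exactly 2 of one of [6cn].
No capturing groups, so `findall` returns the 1 full match string.

['eeeelwt99666ceeeelcnn._zpeeeel3c6vsncccmeeeelvjnn']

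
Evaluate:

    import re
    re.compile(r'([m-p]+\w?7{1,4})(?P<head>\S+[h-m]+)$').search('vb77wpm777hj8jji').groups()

('pm777', 'hj8jji')

The pattern matches one or more of a character in [m-p], then optionally a word character, then 1 to 4 of the literal '7' (captured); then one or more of a non-whitespace character, then one or more of a character in [h-m] (captured as 'head'); then anchored at the end.
`re.search` scans for the first position where the pattern succeeds.
The match spans [5:16] → 'pm777hj8jji'.
Captured: group 1 = 'pm777', group 2 = 'hj8jji'.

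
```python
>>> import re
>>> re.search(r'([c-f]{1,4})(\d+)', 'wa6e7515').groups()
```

The match spans [3:8] → 'e7515'.
Captured: group 1 = 'e', group 2 = '7515'.

('e', '7515')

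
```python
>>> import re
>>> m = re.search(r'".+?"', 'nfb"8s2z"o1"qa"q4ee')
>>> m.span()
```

(3, 9)

`re.search` scans for the first position where the pattern succeeds.
The match spans [3:9] → '"8s2z"'.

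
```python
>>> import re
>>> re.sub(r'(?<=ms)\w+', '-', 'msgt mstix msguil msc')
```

The `(?=…)`/`(?<=…)` assertion just peeks at neighbouring text; it doesn't advance the match position.
Matches: at [2:4] → 'gt'; at [7:10] → 'tix'; at [13:17] → 'guil'; at [20:21] → 'c'.
Every occurrence is swapped for '-'.

'ms- ms- ms- ms-'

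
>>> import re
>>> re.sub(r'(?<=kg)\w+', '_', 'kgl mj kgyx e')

Because the assertion is zero-width, the text it checks is not consumed and won't appear in the result.
Matches: at [2:3] → 'l'; at [9:11] → 'yx'.
`sub` substitutes '_' at each match site.

'kg_ mj kg_ e'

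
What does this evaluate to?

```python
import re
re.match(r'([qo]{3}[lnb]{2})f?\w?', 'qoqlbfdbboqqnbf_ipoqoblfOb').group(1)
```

The match spans [0:7] → 'qoqlbfd'.
Captured: group 1 = 'qoqlb'.

'qoqlb'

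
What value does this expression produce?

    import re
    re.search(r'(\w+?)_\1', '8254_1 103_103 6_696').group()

A backreference is literal: `\1` must see the identical characters the first group matched.
The match spans [7:14] → '103_103'.

'103_103'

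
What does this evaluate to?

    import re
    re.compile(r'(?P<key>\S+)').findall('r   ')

['r']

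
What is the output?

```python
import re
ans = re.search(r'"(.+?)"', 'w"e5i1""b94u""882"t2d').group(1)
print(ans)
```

The match spans [1:7] → '"e5i1"'.
Captured: group 1 = 'e5i1'.

e5i1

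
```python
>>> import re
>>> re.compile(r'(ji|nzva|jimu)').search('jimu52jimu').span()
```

(0, 2)

Alternation isn't longest-match — the leftmost alternative that fits at this position is chosen.
The match spans [0:2] → 'ji'.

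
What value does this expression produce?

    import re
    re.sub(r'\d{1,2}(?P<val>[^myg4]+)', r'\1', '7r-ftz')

Pattern: 1 to 2 of a digit; then one or more of any character except [myg4] (captured as 'val').
Each match is replaced using the text its own group 1 captured.

'r-ftz'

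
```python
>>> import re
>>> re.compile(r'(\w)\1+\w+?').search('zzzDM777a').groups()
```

('z',)

The match spans [0:4] → 'zzzD'.
Captured: group 1 = 'z'.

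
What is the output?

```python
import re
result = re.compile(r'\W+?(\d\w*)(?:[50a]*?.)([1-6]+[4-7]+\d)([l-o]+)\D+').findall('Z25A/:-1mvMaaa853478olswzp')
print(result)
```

[('1mvMaaa85', '478', 'ol')]

`findall` packs the 3 group values into a tuple for every match.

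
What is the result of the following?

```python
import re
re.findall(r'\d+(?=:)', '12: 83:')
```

Lookahead/lookbehind check context without consuming it, so the matched span excludes the asserted characters.
Walking the string: at [0:2] → '12'; at [4:6] → '83'.
No capturing groups, so `findall` returns the 2 full match strings.

['12', '83']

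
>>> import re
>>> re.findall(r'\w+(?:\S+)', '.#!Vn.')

The pattern matches one or more of a word character; then one or more of a non-whitespace character (non-capturing group).
Scanning left to right: at [3:6] → 'Vn.'.
No capturing groups, so `findall` returns the 1 full match string.

['Vn.']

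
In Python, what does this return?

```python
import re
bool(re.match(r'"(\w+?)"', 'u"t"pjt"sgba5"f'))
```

False

`re.match` only tries the pattern at the start of the string.
Here the pattern fails at index 0, so the call returns None, and `bool(None)` is False.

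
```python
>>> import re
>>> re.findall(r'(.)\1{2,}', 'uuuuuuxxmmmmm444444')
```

['u', 'm', '4']

After group 1 captures some text, `\1` only succeeds where that same text appears again.
Matches: at [0:6] match 'uuuuuu', group 1 = 'u'; at [8:13] match 'mmmmm', group 1 = 'm'; at [13:19] match '444444', group 1 = '4'.
`findall` collects group 1 from each match (3 total).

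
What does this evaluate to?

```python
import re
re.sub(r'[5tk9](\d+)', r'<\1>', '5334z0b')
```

'<334>z0b'

Pattern: one of [5tk9]; then one or more of a digit (captured).
Matches: at [0:4] → '5334'.
`\1` in the replacement pulls in group 1's text for each match.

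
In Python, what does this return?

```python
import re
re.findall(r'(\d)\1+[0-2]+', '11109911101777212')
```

After group 1 captures some text, `\1` only succeeds where that same text appears again.
Matches: at [0:4] match '1110', group 1 = '1'; at [4:11] match '9911101', group 1 = '9'; at [11:17] match '777212', group 1 = '7'.
`findall` collects group 1 from each match (3 total).

['1', '9', '7']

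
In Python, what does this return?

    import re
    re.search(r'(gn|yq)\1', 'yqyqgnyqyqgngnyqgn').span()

(0, 4)

`\1` has to match the exact text group 1 already captured.
The match spans [0:4] → 'yqyq'.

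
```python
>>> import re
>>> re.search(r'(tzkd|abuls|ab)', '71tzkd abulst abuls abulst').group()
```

`search` walks the string left to right and returns the first match it finds.
The match spans [2:6] → 'tzkd'.
Captured: group 1 = 'tzkd'.

'tzkd'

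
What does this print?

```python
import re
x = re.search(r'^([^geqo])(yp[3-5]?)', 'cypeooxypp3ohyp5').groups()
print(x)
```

('c', 'yp')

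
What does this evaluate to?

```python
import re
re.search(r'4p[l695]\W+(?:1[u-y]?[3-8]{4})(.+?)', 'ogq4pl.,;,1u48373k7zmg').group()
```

'4pl.,;,1u48373'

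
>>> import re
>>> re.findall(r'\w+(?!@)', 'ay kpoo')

['ay', 'kpoo']

The negative lookaround is zero-width — it rules out positions where the adjacent text would match, without consuming anything.
Matches: at [0:2] → 'ay'; at [3:7] → 'kpoo'.
With no groups in the pattern, `findall` gives back each whole match — 2 here.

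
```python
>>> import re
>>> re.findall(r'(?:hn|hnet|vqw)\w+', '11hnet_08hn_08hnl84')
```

['hnet_08hn_08hnl84']

`findall` yields the raw match text (1 of them) because the pattern has no groups.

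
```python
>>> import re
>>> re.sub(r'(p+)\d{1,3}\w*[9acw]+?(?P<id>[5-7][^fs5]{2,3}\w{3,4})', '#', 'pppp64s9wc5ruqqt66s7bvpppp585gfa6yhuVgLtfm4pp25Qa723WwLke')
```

'#'

The pattern matches one or more of a literal 'p' (captured); then 1 to 3 of a digit, then zero or more of a word character, then one or more of one of [9acw] (lazy); then a character in [5-7], then 2 to 3 of any character except [fs5], then 3 to 4 of a word character (captured as 'id').
Matches: at [0:57] → 'pppp64s9wc5ruqqt66s7bvpppp585gfa6yhuVgLtfm4pp25Qa723WwLke'.
Each match is replaced by '#'.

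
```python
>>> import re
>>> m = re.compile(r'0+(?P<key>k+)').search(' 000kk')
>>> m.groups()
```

('kk',)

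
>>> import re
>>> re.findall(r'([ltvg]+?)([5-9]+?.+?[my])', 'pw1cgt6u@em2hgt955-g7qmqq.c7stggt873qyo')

[('gt', '6u@em'), ('gt', '955-g7qm'), ('tggt', '873qy')]

The pattern matches one or more of one of [ltvg] (lazy) (captured); then one or more of a character in [5-9] (lazy), then one or more of any character (lazy), then one of [my] (captured).
With the lazy modifier that quantifier settles for the fewest repetitions that let the rest of the pattern succeed (the atoms after it are unaffected and can still be greedy).
Walking the string: at [4:11] match 'gt6u@em', groups = ('gt', '6u@em'); at [13:23] match 'gt955-g7qm', groups = ('gt', '955-g7qm'); at [29:38] match 'tggt873qy', groups = ('tggt', '873qy').
`findall` packs the 2 group values into a tuple for every match.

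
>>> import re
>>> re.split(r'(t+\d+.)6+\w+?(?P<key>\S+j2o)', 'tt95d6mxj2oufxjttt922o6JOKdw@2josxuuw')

The pattern matches one or more of a literal 't', then one or more of a digit, then any character (captured); then one or more of the literal '6', then one or more of a word character (lazy); then one or more of a non-whitespace character, then the literal 'j2o' (captured as 'key').
Matches to split on: at [0:11] → 'tt95d6mxj2o'.
With a capturing group present, the delimiter's captured portion is kept in the result list.

['', 'tt95d', 'xj2o', 'ufxjttt922o6JOKdw@2josxuuw']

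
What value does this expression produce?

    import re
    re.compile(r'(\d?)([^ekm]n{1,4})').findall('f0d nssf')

[('', ' n')]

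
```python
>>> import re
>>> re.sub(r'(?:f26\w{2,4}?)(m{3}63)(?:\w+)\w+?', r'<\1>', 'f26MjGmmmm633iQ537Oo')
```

'<mmm63>'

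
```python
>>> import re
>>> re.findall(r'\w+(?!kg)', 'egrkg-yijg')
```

`(?!…)`/`(?<!…)` only lets a position through if the neighbouring text does NOT match; no characters are consumed.
Since nothing is captured, `findall` lists the 2 matched substrings directly.

['egrkg', 'yijg']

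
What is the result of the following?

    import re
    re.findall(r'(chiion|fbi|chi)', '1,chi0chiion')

The regex engine tests alternatives in the order written; an earlier branch that matches wins even if a later one would match more.
With a single group, `findall` returns only what that group captured — 2 items.

['chi', 'chiion']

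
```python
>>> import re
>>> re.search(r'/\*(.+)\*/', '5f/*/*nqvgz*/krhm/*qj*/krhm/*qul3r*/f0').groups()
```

('/*nqvgz*/krhm/*qj*/krhm/*qul3r',)

`re.search` scans for the first position where the pattern succeeds.
The match spans [2:36] → '/*/*nqvgz*/krhm/*qj*/krhm/*qul3r*/'.
Captured: group 1 = '/*nqvgz*/krhm/*qj*/krhm/*qul3r'.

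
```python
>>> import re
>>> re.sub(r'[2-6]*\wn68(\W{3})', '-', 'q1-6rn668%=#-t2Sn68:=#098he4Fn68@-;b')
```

'q1-6rn668%=#-t-098he-b'

This matches zero or more of a character in [2-6], then a word character, then the literal 'n68'; then exactly 3 of a non-word character (captured).
Every occurrence is swapped for '-'.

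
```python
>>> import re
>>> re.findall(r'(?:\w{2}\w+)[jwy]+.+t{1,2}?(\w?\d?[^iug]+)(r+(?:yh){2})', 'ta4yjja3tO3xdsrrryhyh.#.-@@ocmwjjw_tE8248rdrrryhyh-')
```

Multiple groups make `findall` return tuples — one 2-tuple for the one match.

[('E8248rdrr', 'ryhyh')]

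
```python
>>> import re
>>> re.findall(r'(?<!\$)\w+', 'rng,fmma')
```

['rng', 'fmma']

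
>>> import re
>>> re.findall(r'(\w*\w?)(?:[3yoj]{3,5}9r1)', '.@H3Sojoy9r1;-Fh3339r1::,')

['H3So', 'Fh']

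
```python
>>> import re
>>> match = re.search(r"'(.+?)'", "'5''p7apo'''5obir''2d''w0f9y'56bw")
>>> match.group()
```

"'5'"

The match spans [0:3] → "'5'".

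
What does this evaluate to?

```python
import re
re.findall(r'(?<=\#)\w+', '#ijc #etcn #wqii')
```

The lookaround is zero-width — it requires the adjacent text to match without consuming it, so the asserted text isn't part of the match.
Since nothing is captured, `findall` lists the 3 matched substrings directly.

['ijc', 'etcn', 'wqii']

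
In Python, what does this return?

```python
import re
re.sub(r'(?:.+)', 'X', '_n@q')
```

The pattern matches one or more of any character (non-capturing group).
Matches: at [0:4] → '_n@q'.
Every occurrence is swapped for 'X'.

'X'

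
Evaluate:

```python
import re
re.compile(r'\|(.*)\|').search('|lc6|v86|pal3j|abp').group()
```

The match spans [0:15] → '|lc6|v86|pal3j|'.

'|lc6|v86|pal3j|'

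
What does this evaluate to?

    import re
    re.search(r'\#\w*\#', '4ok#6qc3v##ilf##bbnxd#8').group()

`re.search` tries every starting position until one works.
The match spans [3:10] → '#6qc3v#'.

'#6qc3v#'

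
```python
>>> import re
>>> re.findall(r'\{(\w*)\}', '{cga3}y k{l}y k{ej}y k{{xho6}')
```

['cga3', 'l', 'ej', 'xho6']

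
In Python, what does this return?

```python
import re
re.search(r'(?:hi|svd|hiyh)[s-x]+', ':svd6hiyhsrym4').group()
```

The match spans [5:10] → 'hiyhs'.

'hiyhs'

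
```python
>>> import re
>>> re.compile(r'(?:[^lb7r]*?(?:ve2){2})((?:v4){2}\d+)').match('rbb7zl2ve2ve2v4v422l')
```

Pattern: zero or more of any character except [lb7r] (lazy), then the literal 've2' repeated 2 times (non-capturing group); then the literal 'v4' repeated 2 times, then one or more of a digit (captured).
`re.match` won't scan ahead — the pattern has to work from the very first character.
Here the pattern fails at index 0, so the call returns None.

None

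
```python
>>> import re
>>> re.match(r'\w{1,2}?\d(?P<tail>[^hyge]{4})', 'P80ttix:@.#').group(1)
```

'0tti'

This matches 1 to 2 of a word character (lazy), then a digit; then exactly 4 of any character except [hyge] (captured as 'tail').
Lazy quantifiers expand one character at a time until the remainder of the pattern can match.
`re.match` only tries the pattern at the start of the string.
The match spans [0:6] → 'P80tti'.
Captured: group 1 = '0tti'.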